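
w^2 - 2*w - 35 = (w - 7)*(w + 5)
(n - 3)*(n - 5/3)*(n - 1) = n^3 - 17*n^2/3 + 29*n/3 - 5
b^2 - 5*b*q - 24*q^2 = (b - 8*q)*(b + 3*q)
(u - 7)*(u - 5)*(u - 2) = u^3 - 14*u^2 + 59*u - 70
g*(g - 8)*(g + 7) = g^3 - g^2 - 56*g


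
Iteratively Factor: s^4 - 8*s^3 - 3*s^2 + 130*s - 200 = (s - 2)*(s^3 - 6*s^2 - 15*s + 100) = (s - 2)*(s + 4)*(s^2 - 10*s + 25) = (s - 5)*(s - 2)*(s + 4)*(s - 5)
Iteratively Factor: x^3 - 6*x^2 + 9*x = (x)*(x^2 - 6*x + 9) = x*(x - 3)*(x - 3)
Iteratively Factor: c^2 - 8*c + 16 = (c - 4)*(c - 4)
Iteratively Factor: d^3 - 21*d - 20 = (d - 5)*(d^2 + 5*d + 4) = (d - 5)*(d + 4)*(d + 1)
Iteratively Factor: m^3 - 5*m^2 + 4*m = (m - 4)*(m^2 - m) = (m - 4)*(m - 1)*(m)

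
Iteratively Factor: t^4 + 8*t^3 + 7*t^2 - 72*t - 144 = (t - 3)*(t^3 + 11*t^2 + 40*t + 48) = (t - 3)*(t + 3)*(t^2 + 8*t + 16) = (t - 3)*(t + 3)*(t + 4)*(t + 4)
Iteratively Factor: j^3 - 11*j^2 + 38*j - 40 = (j - 5)*(j^2 - 6*j + 8) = (j - 5)*(j - 4)*(j - 2)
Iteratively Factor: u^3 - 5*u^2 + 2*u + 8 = (u + 1)*(u^2 - 6*u + 8) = (u - 4)*(u + 1)*(u - 2)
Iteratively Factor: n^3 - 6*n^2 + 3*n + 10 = (n + 1)*(n^2 - 7*n + 10) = (n - 2)*(n + 1)*(n - 5)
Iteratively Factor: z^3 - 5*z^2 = (z)*(z^2 - 5*z) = z^2*(z - 5)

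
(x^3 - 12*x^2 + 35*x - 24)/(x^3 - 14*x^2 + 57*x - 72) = (x - 1)/(x - 3)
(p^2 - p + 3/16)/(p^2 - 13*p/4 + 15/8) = (4*p - 1)/(2*(2*p - 5))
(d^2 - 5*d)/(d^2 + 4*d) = (d - 5)/(d + 4)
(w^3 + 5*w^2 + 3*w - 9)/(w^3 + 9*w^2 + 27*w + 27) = (w - 1)/(w + 3)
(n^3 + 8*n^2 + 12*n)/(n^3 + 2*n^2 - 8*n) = (n^2 + 8*n + 12)/(n^2 + 2*n - 8)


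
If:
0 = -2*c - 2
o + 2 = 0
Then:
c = -1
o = -2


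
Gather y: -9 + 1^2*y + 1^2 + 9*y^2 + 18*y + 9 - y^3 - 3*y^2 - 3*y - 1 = -y^3 + 6*y^2 + 16*y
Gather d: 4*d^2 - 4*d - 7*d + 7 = 4*d^2 - 11*d + 7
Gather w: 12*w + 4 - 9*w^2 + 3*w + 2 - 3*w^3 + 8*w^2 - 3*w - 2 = -3*w^3 - w^2 + 12*w + 4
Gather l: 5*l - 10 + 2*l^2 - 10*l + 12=2*l^2 - 5*l + 2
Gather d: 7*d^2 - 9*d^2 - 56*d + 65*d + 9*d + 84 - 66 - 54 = -2*d^2 + 18*d - 36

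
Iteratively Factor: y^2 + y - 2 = (y - 1)*(y + 2)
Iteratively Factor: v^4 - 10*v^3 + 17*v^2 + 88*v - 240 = (v - 4)*(v^3 - 6*v^2 - 7*v + 60) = (v - 5)*(v - 4)*(v^2 - v - 12) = (v - 5)*(v - 4)*(v + 3)*(v - 4)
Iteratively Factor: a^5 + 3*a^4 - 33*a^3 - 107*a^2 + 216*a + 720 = (a + 4)*(a^4 - a^3 - 29*a^2 + 9*a + 180) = (a - 3)*(a + 4)*(a^3 + 2*a^2 - 23*a - 60) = (a - 5)*(a - 3)*(a + 4)*(a^2 + 7*a + 12) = (a - 5)*(a - 3)*(a + 4)^2*(a + 3)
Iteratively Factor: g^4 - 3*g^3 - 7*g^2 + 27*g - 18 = (g - 2)*(g^3 - g^2 - 9*g + 9) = (g - 3)*(g - 2)*(g^2 + 2*g - 3) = (g - 3)*(g - 2)*(g + 3)*(g - 1)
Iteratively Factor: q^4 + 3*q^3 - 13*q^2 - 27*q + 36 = (q - 3)*(q^3 + 6*q^2 + 5*q - 12) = (q - 3)*(q + 3)*(q^2 + 3*q - 4) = (q - 3)*(q + 3)*(q + 4)*(q - 1)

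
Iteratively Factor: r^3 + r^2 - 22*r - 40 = (r + 4)*(r^2 - 3*r - 10) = (r - 5)*(r + 4)*(r + 2)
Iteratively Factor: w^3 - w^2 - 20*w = (w - 5)*(w^2 + 4*w) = w*(w - 5)*(w + 4)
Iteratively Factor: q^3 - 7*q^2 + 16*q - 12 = (q - 2)*(q^2 - 5*q + 6) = (q - 2)^2*(q - 3)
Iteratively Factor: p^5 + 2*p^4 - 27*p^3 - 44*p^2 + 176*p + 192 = (p - 4)*(p^4 + 6*p^3 - 3*p^2 - 56*p - 48) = (p - 4)*(p + 4)*(p^3 + 2*p^2 - 11*p - 12) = (p - 4)*(p + 4)^2*(p^2 - 2*p - 3) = (p - 4)*(p + 1)*(p + 4)^2*(p - 3)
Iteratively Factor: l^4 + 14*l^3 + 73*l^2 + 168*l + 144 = (l + 4)*(l^3 + 10*l^2 + 33*l + 36) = (l + 4)^2*(l^2 + 6*l + 9) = (l + 3)*(l + 4)^2*(l + 3)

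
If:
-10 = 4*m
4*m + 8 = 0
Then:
No Solution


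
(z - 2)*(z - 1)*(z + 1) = z^3 - 2*z^2 - z + 2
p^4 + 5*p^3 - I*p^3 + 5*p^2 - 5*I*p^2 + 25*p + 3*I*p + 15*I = (p + 5)*(p - 3*I)*(p + I)^2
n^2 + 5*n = n*(n + 5)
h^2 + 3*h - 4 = (h - 1)*(h + 4)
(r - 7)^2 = r^2 - 14*r + 49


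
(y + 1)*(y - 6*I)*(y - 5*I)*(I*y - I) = I*y^4 + 11*y^3 - 31*I*y^2 - 11*y + 30*I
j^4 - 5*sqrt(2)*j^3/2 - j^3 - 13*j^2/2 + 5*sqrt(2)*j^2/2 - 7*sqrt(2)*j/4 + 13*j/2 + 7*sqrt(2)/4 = (j - 1)*(j - 7*sqrt(2)/2)*(j + sqrt(2)/2)^2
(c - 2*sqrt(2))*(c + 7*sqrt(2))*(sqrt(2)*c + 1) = sqrt(2)*c^3 + 11*c^2 - 23*sqrt(2)*c - 28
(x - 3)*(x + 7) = x^2 + 4*x - 21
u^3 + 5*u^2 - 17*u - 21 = (u - 3)*(u + 1)*(u + 7)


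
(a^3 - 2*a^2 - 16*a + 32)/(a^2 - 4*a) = a + 2 - 8/a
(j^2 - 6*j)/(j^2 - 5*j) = (j - 6)/(j - 5)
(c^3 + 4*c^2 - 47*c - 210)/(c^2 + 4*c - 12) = (c^2 - 2*c - 35)/(c - 2)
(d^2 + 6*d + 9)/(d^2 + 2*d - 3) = (d + 3)/(d - 1)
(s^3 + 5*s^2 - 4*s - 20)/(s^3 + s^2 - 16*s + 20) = (s + 2)/(s - 2)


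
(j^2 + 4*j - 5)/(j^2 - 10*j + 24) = (j^2 + 4*j - 5)/(j^2 - 10*j + 24)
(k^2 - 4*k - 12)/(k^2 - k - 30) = (k + 2)/(k + 5)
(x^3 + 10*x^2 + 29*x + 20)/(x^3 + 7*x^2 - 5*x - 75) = (x^2 + 5*x + 4)/(x^2 + 2*x - 15)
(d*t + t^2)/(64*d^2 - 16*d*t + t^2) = t*(d + t)/(64*d^2 - 16*d*t + t^2)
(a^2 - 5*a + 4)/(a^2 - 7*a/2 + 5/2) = 2*(a - 4)/(2*a - 5)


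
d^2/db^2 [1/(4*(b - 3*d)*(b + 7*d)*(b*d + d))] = ((b + 1)^2*(b - 3*d)^2 + (b + 1)^2*(b - 3*d)*(b + 7*d) + (b + 1)^2*(b + 7*d)^2 + (b + 1)*(b - 3*d)^2*(b + 7*d) + (b + 1)*(b - 3*d)*(b + 7*d)^2 + (b - 3*d)^2*(b + 7*d)^2)/(2*d*(b + 1)^3*(b - 3*d)^3*(b + 7*d)^3)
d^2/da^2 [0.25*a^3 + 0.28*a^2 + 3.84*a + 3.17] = 1.5*a + 0.56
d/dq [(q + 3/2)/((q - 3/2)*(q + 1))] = (-4*q^2 - 12*q - 3)/(4*q^4 - 4*q^3 - 11*q^2 + 6*q + 9)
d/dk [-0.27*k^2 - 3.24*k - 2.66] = -0.54*k - 3.24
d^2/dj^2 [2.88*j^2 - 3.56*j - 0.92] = 5.76000000000000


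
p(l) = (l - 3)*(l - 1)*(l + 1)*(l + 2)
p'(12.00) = 6313.00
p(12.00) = 18018.00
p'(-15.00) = -13964.00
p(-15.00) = 52416.00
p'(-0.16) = 3.15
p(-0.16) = 5.67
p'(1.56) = -12.96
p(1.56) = -7.35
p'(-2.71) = -62.70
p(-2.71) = 25.72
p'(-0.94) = 8.19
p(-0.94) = 0.49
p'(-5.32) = -611.70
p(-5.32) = 754.16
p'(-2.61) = -54.01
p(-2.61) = 19.89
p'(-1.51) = 1.53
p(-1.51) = -2.83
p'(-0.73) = 8.07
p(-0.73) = 2.21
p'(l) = (l - 3)*(l - 1)*(l + 1) + (l - 3)*(l - 1)*(l + 2) + (l - 3)*(l + 1)*(l + 2) + (l - 1)*(l + 1)*(l + 2)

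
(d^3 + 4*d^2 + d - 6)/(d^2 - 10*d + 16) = (d^3 + 4*d^2 + d - 6)/(d^2 - 10*d + 16)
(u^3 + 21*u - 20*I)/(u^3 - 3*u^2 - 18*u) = (-u^3 - 21*u + 20*I)/(u*(-u^2 + 3*u + 18))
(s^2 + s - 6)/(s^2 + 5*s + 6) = (s - 2)/(s + 2)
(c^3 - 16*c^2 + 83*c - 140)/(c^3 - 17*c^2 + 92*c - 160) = (c - 7)/(c - 8)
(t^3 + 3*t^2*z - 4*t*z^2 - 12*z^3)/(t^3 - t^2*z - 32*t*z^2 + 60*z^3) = (-t^2 - 5*t*z - 6*z^2)/(-t^2 - t*z + 30*z^2)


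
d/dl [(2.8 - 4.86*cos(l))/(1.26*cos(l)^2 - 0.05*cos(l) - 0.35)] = (-6.1236*cos(l)^2 + 7.056*cos(l) - 1.841)*sin(l)/(1.5876*cos(l)^4 - 0.126*cos(l)^3 - 0.8795*cos(l)^2 + 0.035*cos(l) + 0.1225)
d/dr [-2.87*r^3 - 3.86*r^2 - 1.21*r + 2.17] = -8.61*r^2 - 7.72*r - 1.21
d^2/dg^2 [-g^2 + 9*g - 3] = -2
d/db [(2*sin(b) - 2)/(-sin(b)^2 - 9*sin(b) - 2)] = 2*(sin(b)^2 - 2*sin(b) - 11)*cos(b)/(sin(b)^2 + 9*sin(b) + 2)^2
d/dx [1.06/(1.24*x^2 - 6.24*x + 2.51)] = (6.6144 - 2.6288*x)/(1.24*x^2 - 6.24*x + 2.51)^2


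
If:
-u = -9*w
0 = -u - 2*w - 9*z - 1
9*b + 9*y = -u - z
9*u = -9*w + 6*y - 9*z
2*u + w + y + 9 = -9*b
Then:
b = -21011/15246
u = 846/847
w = 94/847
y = 2193/1694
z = -19/77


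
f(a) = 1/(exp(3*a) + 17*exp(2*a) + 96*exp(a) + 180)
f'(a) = (-3*exp(3*a) - 34*exp(2*a) - 96*exp(a))/(exp(3*a) + 17*exp(2*a) + 96*exp(a) + 180)^2 = (-3*exp(2*a) - 34*exp(a) - 96)*exp(a)/(exp(3*a) + 17*exp(2*a) + 96*exp(a) + 180)^2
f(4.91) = 0.00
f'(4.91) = -0.00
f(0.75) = 0.00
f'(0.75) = -0.00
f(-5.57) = 0.01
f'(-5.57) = -0.00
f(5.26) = 0.00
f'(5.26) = -0.00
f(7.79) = 0.00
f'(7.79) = -0.00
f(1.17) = 0.00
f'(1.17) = -0.00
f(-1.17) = 0.00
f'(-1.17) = -0.00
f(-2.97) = 0.01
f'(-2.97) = -0.00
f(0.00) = 0.00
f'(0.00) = 0.00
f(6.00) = 0.00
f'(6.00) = 0.00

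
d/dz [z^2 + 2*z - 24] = 2*z + 2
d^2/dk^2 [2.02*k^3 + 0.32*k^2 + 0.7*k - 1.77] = 12.12*k + 0.64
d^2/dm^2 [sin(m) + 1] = -sin(m)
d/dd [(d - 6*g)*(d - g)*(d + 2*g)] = 3*d^2 - 10*d*g - 8*g^2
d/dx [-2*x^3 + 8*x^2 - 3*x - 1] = -6*x^2 + 16*x - 3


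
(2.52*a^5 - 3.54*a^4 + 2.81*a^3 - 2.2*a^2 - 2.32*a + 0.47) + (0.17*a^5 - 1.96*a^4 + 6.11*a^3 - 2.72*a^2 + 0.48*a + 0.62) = 2.69*a^5 - 5.5*a^4 + 8.92*a^3 - 4.92*a^2 - 1.84*a + 1.09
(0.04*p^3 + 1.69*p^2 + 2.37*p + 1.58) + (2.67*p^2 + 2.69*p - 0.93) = 0.04*p^3 + 4.36*p^2 + 5.06*p + 0.65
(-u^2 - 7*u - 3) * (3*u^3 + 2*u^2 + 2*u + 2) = -3*u^5 - 23*u^4 - 25*u^3 - 22*u^2 - 20*u - 6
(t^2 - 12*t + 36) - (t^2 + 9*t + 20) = 16 - 21*t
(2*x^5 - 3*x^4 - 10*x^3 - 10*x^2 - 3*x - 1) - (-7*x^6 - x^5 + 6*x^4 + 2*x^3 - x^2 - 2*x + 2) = 7*x^6 + 3*x^5 - 9*x^4 - 12*x^3 - 9*x^2 - x - 3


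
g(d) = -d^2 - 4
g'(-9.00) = 18.00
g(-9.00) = -85.00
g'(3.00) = -6.00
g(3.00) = -13.00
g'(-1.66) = 3.32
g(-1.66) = -6.76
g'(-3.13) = 6.26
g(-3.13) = -13.80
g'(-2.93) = 5.86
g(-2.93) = -12.58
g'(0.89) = -1.78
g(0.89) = -4.79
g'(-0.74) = 1.48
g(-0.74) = -4.55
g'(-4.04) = 8.08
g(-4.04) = -20.32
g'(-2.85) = 5.70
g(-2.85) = -12.12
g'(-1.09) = 2.18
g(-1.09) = -5.19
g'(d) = -2*d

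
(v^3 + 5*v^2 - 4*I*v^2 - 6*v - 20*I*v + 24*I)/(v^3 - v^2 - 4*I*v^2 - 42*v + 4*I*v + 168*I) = (v - 1)/(v - 7)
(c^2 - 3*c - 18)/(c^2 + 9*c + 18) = (c - 6)/(c + 6)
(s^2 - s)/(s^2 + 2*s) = (s - 1)/(s + 2)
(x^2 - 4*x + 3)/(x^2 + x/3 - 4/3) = 3*(x - 3)/(3*x + 4)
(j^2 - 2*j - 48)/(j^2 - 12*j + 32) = (j + 6)/(j - 4)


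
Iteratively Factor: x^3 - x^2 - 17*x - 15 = (x + 3)*(x^2 - 4*x - 5) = (x + 1)*(x + 3)*(x - 5)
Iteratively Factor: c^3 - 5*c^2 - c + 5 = (c + 1)*(c^2 - 6*c + 5) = (c - 1)*(c + 1)*(c - 5)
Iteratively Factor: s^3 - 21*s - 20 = (s + 1)*(s^2 - s - 20) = (s + 1)*(s + 4)*(s - 5)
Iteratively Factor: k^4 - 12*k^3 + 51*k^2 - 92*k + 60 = (k - 5)*(k^3 - 7*k^2 + 16*k - 12) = (k - 5)*(k - 3)*(k^2 - 4*k + 4) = (k - 5)*(k - 3)*(k - 2)*(k - 2)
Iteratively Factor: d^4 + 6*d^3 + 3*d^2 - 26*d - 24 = (d + 1)*(d^3 + 5*d^2 - 2*d - 24) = (d + 1)*(d + 3)*(d^2 + 2*d - 8) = (d - 2)*(d + 1)*(d + 3)*(d + 4)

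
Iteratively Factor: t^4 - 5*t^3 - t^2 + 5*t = (t - 1)*(t^3 - 4*t^2 - 5*t) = (t - 1)*(t + 1)*(t^2 - 5*t) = (t - 5)*(t - 1)*(t + 1)*(t)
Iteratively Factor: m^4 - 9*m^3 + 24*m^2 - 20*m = (m)*(m^3 - 9*m^2 + 24*m - 20) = m*(m - 2)*(m^2 - 7*m + 10) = m*(m - 2)^2*(m - 5)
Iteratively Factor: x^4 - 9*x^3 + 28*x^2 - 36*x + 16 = (x - 1)*(x^3 - 8*x^2 + 20*x - 16) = (x - 4)*(x - 1)*(x^2 - 4*x + 4) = (x - 4)*(x - 2)*(x - 1)*(x - 2)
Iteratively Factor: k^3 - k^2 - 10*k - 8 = (k - 4)*(k^2 + 3*k + 2) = (k - 4)*(k + 1)*(k + 2)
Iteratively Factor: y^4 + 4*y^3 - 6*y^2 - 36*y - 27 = (y + 1)*(y^3 + 3*y^2 - 9*y - 27) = (y + 1)*(y + 3)*(y^2 - 9) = (y + 1)*(y + 3)^2*(y - 3)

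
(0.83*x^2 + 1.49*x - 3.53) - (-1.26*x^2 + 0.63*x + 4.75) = 2.09*x^2 + 0.86*x - 8.28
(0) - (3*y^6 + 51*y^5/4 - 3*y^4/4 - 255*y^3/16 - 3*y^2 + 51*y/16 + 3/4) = -3*y^6 - 51*y^5/4 + 3*y^4/4 + 255*y^3/16 + 3*y^2 - 51*y/16 - 3/4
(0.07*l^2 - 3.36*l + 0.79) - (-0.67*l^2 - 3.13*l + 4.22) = 0.74*l^2 - 0.23*l - 3.43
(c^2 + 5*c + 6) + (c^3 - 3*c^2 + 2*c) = c^3 - 2*c^2 + 7*c + 6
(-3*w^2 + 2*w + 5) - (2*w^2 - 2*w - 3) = -5*w^2 + 4*w + 8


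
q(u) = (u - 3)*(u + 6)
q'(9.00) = 21.00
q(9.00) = 90.00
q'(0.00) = 3.00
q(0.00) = -18.00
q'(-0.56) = 1.88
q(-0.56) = -19.37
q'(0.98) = 4.96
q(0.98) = -14.10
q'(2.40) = 7.80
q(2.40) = -5.04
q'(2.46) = 7.92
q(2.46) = -4.57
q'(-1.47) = 0.06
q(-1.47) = -20.25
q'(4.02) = 11.04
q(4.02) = 10.22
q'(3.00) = 9.00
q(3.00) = 0.00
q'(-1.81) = -0.62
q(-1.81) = -20.15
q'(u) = 2*u + 3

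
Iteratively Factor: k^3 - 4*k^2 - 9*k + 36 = (k - 3)*(k^2 - k - 12) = (k - 4)*(k - 3)*(k + 3)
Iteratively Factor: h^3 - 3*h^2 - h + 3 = (h - 1)*(h^2 - 2*h - 3) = (h - 3)*(h - 1)*(h + 1)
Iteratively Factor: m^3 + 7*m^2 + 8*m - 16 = (m + 4)*(m^2 + 3*m - 4) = (m - 1)*(m + 4)*(m + 4)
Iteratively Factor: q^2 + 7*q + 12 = (q + 4)*(q + 3)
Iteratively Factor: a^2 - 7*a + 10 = (a - 2)*(a - 5)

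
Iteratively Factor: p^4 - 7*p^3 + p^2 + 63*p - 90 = (p - 3)*(p^3 - 4*p^2 - 11*p + 30) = (p - 3)*(p - 2)*(p^2 - 2*p - 15) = (p - 5)*(p - 3)*(p - 2)*(p + 3)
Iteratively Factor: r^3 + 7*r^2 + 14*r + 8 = (r + 1)*(r^2 + 6*r + 8) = (r + 1)*(r + 2)*(r + 4)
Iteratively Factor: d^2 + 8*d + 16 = (d + 4)*(d + 4)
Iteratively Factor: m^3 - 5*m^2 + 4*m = (m - 1)*(m^2 - 4*m) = (m - 4)*(m - 1)*(m)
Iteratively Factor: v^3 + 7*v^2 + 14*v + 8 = (v + 1)*(v^2 + 6*v + 8) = (v + 1)*(v + 2)*(v + 4)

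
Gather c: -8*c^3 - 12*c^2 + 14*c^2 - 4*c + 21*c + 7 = -8*c^3 + 2*c^2 + 17*c + 7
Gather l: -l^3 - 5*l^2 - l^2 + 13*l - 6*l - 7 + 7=-l^3 - 6*l^2 + 7*l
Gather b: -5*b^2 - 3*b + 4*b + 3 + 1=-5*b^2 + b + 4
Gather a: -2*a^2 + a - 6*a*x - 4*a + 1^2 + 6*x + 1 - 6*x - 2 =-2*a^2 + a*(-6*x - 3)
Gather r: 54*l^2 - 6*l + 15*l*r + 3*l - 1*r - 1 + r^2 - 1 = 54*l^2 - 3*l + r^2 + r*(15*l - 1) - 2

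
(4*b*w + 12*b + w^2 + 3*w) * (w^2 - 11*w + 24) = 4*b*w^3 - 32*b*w^2 - 36*b*w + 288*b + w^4 - 8*w^3 - 9*w^2 + 72*w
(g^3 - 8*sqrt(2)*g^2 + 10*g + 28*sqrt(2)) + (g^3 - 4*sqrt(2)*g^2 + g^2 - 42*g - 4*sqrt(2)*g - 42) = 2*g^3 - 12*sqrt(2)*g^2 + g^2 - 32*g - 4*sqrt(2)*g - 42 + 28*sqrt(2)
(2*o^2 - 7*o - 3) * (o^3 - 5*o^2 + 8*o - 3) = 2*o^5 - 17*o^4 + 48*o^3 - 47*o^2 - 3*o + 9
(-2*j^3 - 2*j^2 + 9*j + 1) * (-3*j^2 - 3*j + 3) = 6*j^5 + 12*j^4 - 27*j^3 - 36*j^2 + 24*j + 3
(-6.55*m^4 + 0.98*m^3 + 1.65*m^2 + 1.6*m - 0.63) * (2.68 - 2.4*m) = 15.72*m^5 - 19.906*m^4 - 1.3336*m^3 + 0.582*m^2 + 5.8*m - 1.6884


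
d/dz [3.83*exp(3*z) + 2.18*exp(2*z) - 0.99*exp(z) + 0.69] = (11.49*exp(2*z) + 4.36*exp(z) - 0.99)*exp(z)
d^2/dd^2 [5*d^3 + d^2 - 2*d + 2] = 30*d + 2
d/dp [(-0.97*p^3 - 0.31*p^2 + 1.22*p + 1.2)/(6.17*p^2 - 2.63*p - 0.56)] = (-5.9849*p^4 + 5.1022*p^3 - 5.0825*p^2 - 14.4608*p + 2.4728)/(38.0689*p^4 - 32.4542*p^3 + 0.00649999999999817*p^2 + 2.9456*p + 0.3136)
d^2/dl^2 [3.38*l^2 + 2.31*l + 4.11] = 6.76000000000000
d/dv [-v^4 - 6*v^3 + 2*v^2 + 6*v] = -4*v^3 - 18*v^2 + 4*v + 6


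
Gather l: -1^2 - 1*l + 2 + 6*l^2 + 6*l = 6*l^2 + 5*l + 1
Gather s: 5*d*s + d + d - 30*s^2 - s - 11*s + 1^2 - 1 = 2*d - 30*s^2 + s*(5*d - 12)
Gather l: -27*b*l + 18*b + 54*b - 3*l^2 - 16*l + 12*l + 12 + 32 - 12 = 72*b - 3*l^2 + l*(-27*b - 4) + 32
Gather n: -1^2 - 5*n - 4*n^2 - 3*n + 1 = -4*n^2 - 8*n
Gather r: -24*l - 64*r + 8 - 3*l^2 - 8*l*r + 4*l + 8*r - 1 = -3*l^2 - 20*l + r*(-8*l - 56) + 7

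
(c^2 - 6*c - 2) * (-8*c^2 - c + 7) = -8*c^4 + 47*c^3 + 29*c^2 - 40*c - 14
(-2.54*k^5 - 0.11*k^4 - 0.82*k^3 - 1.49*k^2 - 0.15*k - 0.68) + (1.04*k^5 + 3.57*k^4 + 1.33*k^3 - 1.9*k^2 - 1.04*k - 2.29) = -1.5*k^5 + 3.46*k^4 + 0.51*k^3 - 3.39*k^2 - 1.19*k - 2.97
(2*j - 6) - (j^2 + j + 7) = -j^2 + j - 13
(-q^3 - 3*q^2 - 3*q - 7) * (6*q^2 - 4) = -6*q^5 - 18*q^4 - 14*q^3 - 30*q^2 + 12*q + 28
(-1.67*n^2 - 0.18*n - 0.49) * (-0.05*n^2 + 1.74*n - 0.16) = 0.0835*n^4 - 2.8968*n^3 - 0.0215*n^2 - 0.8238*n + 0.0784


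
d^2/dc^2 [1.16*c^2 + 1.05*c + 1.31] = 2.32000000000000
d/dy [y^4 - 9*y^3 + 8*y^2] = y*(4*y^2 - 27*y + 16)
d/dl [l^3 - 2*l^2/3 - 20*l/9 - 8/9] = 3*l^2 - 4*l/3 - 20/9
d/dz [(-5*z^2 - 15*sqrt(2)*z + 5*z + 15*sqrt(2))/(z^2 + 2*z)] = 15*(-z^2 + sqrt(2)*z^2 - 2*sqrt(2)*z - 2*sqrt(2))/(z^2*(z^2 + 4*z + 4))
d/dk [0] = 0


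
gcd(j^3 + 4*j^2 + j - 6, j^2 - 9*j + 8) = j - 1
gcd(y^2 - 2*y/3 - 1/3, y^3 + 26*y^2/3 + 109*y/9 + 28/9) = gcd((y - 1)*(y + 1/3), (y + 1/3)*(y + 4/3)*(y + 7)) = y + 1/3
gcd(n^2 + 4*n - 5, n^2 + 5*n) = n + 5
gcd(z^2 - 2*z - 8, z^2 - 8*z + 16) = z - 4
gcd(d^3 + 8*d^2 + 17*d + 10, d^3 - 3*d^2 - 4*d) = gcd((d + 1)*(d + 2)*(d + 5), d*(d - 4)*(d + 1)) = d + 1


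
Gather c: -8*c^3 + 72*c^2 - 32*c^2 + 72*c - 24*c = -8*c^3 + 40*c^2 + 48*c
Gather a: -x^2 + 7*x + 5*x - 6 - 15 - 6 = -x^2 + 12*x - 27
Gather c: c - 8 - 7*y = c - 7*y - 8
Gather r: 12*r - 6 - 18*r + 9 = 3 - 6*r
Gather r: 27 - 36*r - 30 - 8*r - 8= -44*r - 11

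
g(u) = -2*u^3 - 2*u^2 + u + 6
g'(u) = -6*u^2 - 4*u + 1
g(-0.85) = 4.93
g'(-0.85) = 0.07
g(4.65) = -233.68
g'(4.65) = -147.34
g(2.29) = -26.22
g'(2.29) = -39.62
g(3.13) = -71.79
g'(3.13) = -70.30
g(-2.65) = 26.52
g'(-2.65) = -30.54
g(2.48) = -34.33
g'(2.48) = -45.82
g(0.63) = 5.34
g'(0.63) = -3.90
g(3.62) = -111.46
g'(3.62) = -92.11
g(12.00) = -3726.00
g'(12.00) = -911.00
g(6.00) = -492.00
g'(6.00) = -239.00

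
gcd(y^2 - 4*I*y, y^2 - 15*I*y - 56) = 1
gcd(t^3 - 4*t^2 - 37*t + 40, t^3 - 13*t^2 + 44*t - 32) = t^2 - 9*t + 8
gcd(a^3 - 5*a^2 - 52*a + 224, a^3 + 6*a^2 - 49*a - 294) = a + 7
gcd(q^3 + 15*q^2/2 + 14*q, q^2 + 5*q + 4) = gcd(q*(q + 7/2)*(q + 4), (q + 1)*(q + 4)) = q + 4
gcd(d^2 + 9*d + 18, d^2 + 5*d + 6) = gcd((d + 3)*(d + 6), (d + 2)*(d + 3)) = d + 3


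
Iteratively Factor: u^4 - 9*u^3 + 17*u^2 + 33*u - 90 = (u - 3)*(u^3 - 6*u^2 - u + 30) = (u - 3)^2*(u^2 - 3*u - 10) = (u - 5)*(u - 3)^2*(u + 2)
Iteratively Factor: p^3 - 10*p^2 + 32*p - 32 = (p - 4)*(p^2 - 6*p + 8) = (p - 4)^2*(p - 2)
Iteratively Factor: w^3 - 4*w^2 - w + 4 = (w + 1)*(w^2 - 5*w + 4) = (w - 1)*(w + 1)*(w - 4)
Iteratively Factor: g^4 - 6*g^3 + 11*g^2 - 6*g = (g - 2)*(g^3 - 4*g^2 + 3*g) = (g - 2)*(g - 1)*(g^2 - 3*g) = (g - 3)*(g - 2)*(g - 1)*(g)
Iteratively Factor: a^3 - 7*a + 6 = (a + 3)*(a^2 - 3*a + 2) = (a - 1)*(a + 3)*(a - 2)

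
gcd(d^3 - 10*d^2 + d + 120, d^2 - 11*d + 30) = d - 5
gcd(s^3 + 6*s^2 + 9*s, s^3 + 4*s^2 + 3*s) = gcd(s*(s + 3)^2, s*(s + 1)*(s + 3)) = s^2 + 3*s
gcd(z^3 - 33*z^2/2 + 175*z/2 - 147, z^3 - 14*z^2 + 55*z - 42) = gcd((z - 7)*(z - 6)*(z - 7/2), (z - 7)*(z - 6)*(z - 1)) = z^2 - 13*z + 42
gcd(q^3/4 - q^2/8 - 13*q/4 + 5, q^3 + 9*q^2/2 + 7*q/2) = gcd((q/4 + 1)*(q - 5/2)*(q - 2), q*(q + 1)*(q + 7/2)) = 1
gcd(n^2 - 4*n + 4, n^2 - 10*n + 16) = n - 2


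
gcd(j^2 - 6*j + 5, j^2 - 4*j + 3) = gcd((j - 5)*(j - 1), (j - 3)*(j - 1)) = j - 1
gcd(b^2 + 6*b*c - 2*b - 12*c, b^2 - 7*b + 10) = b - 2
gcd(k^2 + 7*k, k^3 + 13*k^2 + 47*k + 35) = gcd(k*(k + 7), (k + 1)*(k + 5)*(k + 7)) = k + 7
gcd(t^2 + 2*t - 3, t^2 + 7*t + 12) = t + 3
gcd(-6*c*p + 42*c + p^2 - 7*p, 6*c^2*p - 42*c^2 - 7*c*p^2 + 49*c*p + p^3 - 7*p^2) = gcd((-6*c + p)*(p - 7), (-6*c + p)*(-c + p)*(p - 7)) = -6*c*p + 42*c + p^2 - 7*p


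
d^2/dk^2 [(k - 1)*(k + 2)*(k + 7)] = 6*k + 16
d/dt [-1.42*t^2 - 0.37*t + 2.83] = -2.84*t - 0.37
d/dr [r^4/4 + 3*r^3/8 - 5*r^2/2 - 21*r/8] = r^3 + 9*r^2/8 - 5*r - 21/8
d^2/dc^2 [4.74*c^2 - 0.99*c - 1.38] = 9.48000000000000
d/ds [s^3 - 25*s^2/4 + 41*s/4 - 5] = 3*s^2 - 25*s/2 + 41/4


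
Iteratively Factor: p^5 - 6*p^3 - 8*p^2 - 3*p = (p + 1)*(p^4 - p^3 - 5*p^2 - 3*p) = p*(p + 1)*(p^3 - p^2 - 5*p - 3) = p*(p + 1)^2*(p^2 - 2*p - 3) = p*(p + 1)^3*(p - 3)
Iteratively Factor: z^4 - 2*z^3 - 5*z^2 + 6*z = (z)*(z^3 - 2*z^2 - 5*z + 6) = z*(z + 2)*(z^2 - 4*z + 3) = z*(z - 3)*(z + 2)*(z - 1)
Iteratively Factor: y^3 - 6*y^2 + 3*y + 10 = (y + 1)*(y^2 - 7*y + 10) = (y - 5)*(y + 1)*(y - 2)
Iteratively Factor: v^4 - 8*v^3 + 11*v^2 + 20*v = (v)*(v^3 - 8*v^2 + 11*v + 20) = v*(v - 4)*(v^2 - 4*v - 5) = v*(v - 4)*(v + 1)*(v - 5)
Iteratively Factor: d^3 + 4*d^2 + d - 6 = (d + 3)*(d^2 + d - 2) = (d + 2)*(d + 3)*(d - 1)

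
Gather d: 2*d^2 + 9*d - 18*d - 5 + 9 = 2*d^2 - 9*d + 4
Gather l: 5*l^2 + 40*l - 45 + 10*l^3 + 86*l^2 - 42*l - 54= 10*l^3 + 91*l^2 - 2*l - 99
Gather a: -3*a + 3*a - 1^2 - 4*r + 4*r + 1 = 0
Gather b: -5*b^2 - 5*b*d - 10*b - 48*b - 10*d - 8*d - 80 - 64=-5*b^2 + b*(-5*d - 58) - 18*d - 144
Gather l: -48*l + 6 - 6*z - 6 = -48*l - 6*z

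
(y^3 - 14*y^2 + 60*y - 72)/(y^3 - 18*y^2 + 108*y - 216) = (y - 2)/(y - 6)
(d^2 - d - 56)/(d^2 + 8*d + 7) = (d - 8)/(d + 1)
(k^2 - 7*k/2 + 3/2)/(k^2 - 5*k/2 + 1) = (k - 3)/(k - 2)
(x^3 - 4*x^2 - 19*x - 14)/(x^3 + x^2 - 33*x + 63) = (x^3 - 4*x^2 - 19*x - 14)/(x^3 + x^2 - 33*x + 63)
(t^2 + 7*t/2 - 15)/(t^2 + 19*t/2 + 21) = (2*t - 5)/(2*t + 7)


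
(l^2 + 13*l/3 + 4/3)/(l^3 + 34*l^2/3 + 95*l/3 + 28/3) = 1/(l + 7)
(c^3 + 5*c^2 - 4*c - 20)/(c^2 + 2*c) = c + 3 - 10/c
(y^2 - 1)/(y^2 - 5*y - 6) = (y - 1)/(y - 6)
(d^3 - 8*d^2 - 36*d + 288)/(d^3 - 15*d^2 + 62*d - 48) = (d + 6)/(d - 1)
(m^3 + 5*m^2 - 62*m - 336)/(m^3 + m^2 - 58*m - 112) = (m + 6)/(m + 2)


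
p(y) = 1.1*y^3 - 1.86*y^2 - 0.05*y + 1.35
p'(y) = 3.3*y^2 - 3.72*y - 0.05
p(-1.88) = -12.44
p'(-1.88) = 18.61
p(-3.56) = -71.67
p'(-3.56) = 55.02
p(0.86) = 0.63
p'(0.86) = -0.81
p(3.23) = 18.85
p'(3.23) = 22.36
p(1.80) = 1.65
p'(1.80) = 3.95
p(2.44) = 6.13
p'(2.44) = 10.52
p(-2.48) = -26.74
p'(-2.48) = 29.47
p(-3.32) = -59.24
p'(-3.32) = 48.67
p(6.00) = 171.69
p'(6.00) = 96.43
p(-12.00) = -2166.69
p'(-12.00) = 519.79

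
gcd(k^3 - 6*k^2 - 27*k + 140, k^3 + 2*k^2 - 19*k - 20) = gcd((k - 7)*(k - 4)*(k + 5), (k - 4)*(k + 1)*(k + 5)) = k^2 + k - 20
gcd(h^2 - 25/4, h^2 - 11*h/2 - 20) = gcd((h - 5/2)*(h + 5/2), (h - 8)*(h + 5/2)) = h + 5/2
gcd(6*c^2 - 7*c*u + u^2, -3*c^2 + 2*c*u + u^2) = -c + u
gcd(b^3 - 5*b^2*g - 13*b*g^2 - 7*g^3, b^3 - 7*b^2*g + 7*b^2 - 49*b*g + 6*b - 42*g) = b - 7*g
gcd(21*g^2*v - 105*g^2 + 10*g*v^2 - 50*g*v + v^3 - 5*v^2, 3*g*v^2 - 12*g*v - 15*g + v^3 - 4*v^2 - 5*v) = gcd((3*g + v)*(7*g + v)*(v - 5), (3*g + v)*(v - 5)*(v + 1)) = 3*g*v - 15*g + v^2 - 5*v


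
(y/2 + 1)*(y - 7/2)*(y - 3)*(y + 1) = y^4/2 - 7*y^3/4 - 7*y^2/2 + 37*y/4 + 21/2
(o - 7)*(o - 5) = o^2 - 12*o + 35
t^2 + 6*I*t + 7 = (t - I)*(t + 7*I)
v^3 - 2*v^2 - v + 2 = (v - 2)*(v - 1)*(v + 1)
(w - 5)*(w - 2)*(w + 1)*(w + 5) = w^4 - w^3 - 27*w^2 + 25*w + 50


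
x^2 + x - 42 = (x - 6)*(x + 7)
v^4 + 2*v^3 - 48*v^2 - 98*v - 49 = (v - 7)*(v + 1)^2*(v + 7)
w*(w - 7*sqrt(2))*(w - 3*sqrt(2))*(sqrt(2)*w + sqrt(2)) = sqrt(2)*w^4 - 20*w^3 + sqrt(2)*w^3 - 20*w^2 + 42*sqrt(2)*w^2 + 42*sqrt(2)*w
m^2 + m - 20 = (m - 4)*(m + 5)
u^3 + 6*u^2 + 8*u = u*(u + 2)*(u + 4)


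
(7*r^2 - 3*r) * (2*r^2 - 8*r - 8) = 14*r^4 - 62*r^3 - 32*r^2 + 24*r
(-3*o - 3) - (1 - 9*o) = 6*o - 4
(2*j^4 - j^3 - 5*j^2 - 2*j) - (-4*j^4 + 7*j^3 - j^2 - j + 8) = 6*j^4 - 8*j^3 - 4*j^2 - j - 8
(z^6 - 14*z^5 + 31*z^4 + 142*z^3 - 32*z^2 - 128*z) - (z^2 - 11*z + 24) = z^6 - 14*z^5 + 31*z^4 + 142*z^3 - 33*z^2 - 117*z - 24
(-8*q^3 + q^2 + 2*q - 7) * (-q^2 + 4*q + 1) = 8*q^5 - 33*q^4 - 6*q^3 + 16*q^2 - 26*q - 7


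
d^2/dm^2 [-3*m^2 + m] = -6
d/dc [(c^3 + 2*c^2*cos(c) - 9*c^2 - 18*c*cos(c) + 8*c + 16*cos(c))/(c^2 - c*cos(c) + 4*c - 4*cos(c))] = (-3*c^4*sin(c) + c^4 + 15*c^3*sin(c) - 2*c^3*cos(c) + 8*c^3 + 84*c^2*sin(c) - 2*c^2*cos(c)^2 + 23*c^2*cos(c) - 44*c^2 - 96*c*sin(c) - 16*c*cos(c)^2 + 40*c*cos(c) + 88*cos(c)^2 - 96*cos(c))/((c + 4)^2*(c - cos(c))^2)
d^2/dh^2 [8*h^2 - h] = 16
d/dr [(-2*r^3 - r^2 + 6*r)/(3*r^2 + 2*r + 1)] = 2*(-3*r^4 - 4*r^3 - 13*r^2 - r + 3)/(9*r^4 + 12*r^3 + 10*r^2 + 4*r + 1)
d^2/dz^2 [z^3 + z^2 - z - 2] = 6*z + 2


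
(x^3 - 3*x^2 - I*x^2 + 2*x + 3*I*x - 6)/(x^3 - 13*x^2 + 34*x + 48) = (x^3 - x^2*(3 + I) + x*(2 + 3*I) - 6)/(x^3 - 13*x^2 + 34*x + 48)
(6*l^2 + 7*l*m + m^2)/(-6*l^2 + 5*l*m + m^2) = (-l - m)/(l - m)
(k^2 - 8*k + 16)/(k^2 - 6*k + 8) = (k - 4)/(k - 2)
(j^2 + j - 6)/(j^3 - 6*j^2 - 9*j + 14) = (j^2 + j - 6)/(j^3 - 6*j^2 - 9*j + 14)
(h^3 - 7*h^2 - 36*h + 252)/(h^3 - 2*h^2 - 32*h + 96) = (h^2 - 13*h + 42)/(h^2 - 8*h + 16)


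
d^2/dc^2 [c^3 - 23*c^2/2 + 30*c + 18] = 6*c - 23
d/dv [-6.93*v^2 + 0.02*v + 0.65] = 0.02 - 13.86*v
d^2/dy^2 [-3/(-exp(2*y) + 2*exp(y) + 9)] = 6*((1 - 2*exp(y))*(-exp(2*y) + 2*exp(y) + 9) - 4*(1 - exp(y))^2*exp(y))*exp(y)/(-exp(2*y) + 2*exp(y) + 9)^3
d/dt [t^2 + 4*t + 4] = 2*t + 4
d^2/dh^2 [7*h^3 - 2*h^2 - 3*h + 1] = 42*h - 4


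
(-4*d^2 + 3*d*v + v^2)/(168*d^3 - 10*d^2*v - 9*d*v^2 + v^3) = (-d + v)/(42*d^2 - 13*d*v + v^2)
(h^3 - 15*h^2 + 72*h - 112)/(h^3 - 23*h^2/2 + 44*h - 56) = 2*(h - 7)/(2*h - 7)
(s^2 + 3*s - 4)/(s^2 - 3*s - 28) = (s - 1)/(s - 7)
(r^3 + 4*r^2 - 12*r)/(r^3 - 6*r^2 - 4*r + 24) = r*(r + 6)/(r^2 - 4*r - 12)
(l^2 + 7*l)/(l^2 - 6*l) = (l + 7)/(l - 6)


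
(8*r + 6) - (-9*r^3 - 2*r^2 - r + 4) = 9*r^3 + 2*r^2 + 9*r + 2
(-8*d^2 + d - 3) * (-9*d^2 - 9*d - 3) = 72*d^4 + 63*d^3 + 42*d^2 + 24*d + 9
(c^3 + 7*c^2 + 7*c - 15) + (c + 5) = c^3 + 7*c^2 + 8*c - 10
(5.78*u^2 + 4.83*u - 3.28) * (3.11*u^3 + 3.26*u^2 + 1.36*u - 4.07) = 17.9758*u^5 + 33.8641*u^4 + 13.4058*u^3 - 27.6486*u^2 - 24.1189*u + 13.3496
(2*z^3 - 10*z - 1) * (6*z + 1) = 12*z^4 + 2*z^3 - 60*z^2 - 16*z - 1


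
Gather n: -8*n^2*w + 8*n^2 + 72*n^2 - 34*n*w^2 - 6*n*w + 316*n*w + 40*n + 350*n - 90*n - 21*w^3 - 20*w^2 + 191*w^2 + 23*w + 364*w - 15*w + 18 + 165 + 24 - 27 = n^2*(80 - 8*w) + n*(-34*w^2 + 310*w + 300) - 21*w^3 + 171*w^2 + 372*w + 180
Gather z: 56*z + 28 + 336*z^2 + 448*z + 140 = 336*z^2 + 504*z + 168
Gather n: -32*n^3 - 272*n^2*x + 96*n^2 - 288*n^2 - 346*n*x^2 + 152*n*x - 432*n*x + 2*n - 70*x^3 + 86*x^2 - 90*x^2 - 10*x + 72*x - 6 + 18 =-32*n^3 + n^2*(-272*x - 192) + n*(-346*x^2 - 280*x + 2) - 70*x^3 - 4*x^2 + 62*x + 12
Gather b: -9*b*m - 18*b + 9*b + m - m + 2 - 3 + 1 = b*(-9*m - 9)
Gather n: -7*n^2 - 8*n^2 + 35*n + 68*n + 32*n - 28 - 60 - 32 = -15*n^2 + 135*n - 120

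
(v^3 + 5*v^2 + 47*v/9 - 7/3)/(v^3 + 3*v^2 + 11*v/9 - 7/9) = (v + 3)/(v + 1)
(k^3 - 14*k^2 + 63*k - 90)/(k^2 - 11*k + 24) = (k^2 - 11*k + 30)/(k - 8)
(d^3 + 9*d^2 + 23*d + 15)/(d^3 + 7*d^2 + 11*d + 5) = (d + 3)/(d + 1)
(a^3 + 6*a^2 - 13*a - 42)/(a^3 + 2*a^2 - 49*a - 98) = (a - 3)/(a - 7)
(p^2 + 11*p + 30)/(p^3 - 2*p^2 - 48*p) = (p + 5)/(p*(p - 8))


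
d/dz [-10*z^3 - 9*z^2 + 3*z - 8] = -30*z^2 - 18*z + 3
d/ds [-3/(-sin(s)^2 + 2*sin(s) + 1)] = 6*(1 - sin(s))*cos(s)/(2*sin(s) + cos(s)^2)^2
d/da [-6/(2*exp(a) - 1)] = 12*exp(a)/(2*exp(a) - 1)^2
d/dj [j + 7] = 1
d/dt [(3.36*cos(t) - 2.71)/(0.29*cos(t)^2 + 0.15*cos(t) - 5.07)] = (0.9744*cos(t)^2 - 1.5718*cos(t) + 16.6287)*sin(t)/(0.0841*cos(t)^4 + 0.087*cos(t)^3 - 2.9181*cos(t)^2 - 1.521*cos(t) + 25.7049)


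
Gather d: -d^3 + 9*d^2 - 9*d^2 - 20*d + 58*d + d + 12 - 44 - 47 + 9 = -d^3 + 39*d - 70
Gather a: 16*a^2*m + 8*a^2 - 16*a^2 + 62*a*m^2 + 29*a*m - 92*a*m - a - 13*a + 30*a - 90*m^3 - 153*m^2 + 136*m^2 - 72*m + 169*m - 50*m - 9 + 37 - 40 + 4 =a^2*(16*m - 8) + a*(62*m^2 - 63*m + 16) - 90*m^3 - 17*m^2 + 47*m - 8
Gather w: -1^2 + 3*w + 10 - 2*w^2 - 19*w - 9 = -2*w^2 - 16*w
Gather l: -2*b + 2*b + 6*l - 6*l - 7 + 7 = 0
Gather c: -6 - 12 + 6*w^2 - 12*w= 6*w^2 - 12*w - 18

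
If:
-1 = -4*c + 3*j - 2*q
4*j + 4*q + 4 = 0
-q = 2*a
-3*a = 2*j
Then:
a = 2/7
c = 3/14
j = -3/7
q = -4/7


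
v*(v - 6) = v^2 - 6*v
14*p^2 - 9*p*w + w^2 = (-7*p + w)*(-2*p + w)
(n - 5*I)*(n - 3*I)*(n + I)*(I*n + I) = I*n^4 + 7*n^3 + I*n^3 + 7*n^2 - 7*I*n^2 + 15*n - 7*I*n + 15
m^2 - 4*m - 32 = (m - 8)*(m + 4)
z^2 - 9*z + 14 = (z - 7)*(z - 2)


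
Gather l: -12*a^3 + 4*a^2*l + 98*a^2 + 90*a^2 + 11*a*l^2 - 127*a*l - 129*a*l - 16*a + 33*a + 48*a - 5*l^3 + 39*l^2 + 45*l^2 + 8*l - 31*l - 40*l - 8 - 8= -12*a^3 + 188*a^2 + 65*a - 5*l^3 + l^2*(11*a + 84) + l*(4*a^2 - 256*a - 63) - 16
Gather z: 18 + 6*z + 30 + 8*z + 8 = 14*z + 56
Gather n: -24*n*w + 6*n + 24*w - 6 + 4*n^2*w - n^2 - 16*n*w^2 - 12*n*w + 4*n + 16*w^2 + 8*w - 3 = n^2*(4*w - 1) + n*(-16*w^2 - 36*w + 10) + 16*w^2 + 32*w - 9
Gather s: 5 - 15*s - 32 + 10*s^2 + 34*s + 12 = 10*s^2 + 19*s - 15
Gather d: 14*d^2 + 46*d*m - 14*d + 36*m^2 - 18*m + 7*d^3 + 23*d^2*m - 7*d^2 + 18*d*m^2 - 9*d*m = 7*d^3 + d^2*(23*m + 7) + d*(18*m^2 + 37*m - 14) + 36*m^2 - 18*m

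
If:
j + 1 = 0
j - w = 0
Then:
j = -1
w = -1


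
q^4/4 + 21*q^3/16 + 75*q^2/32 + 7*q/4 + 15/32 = (q/2 + 1/2)^2*(q + 3/4)*(q + 5/2)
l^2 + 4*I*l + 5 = (l - I)*(l + 5*I)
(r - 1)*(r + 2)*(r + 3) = r^3 + 4*r^2 + r - 6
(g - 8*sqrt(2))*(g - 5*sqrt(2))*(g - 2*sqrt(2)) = g^3 - 15*sqrt(2)*g^2 + 132*g - 160*sqrt(2)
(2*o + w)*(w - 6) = 2*o*w - 12*o + w^2 - 6*w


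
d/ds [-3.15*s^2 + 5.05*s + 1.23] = 5.05 - 6.3*s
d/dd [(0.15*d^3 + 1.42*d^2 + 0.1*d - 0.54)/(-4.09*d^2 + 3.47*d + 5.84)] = (-0.6135*d^4 + 1.041*d^3 + 7.9644*d^2 + 12.1684*d + 2.4578)/(16.7281*d^4 - 28.3846*d^3 - 35.7303*d^2 + 40.5296*d + 34.1056)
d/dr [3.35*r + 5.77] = 3.35000000000000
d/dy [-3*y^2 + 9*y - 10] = 9 - 6*y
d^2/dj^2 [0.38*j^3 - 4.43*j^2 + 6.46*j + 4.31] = 2.28*j - 8.86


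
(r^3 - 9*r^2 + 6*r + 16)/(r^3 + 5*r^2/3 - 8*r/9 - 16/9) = 9*(r^3 - 9*r^2 + 6*r + 16)/(9*r^3 + 15*r^2 - 8*r - 16)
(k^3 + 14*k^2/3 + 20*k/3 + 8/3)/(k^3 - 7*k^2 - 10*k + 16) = (3*k^2 + 8*k + 4)/(3*(k^2 - 9*k + 8))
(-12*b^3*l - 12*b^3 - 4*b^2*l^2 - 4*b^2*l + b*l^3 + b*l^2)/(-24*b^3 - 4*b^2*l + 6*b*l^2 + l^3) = b*(6*b*l + 6*b - l^2 - l)/(12*b^2 - 4*b*l - l^2)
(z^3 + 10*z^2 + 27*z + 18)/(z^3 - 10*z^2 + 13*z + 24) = (z^2 + 9*z + 18)/(z^2 - 11*z + 24)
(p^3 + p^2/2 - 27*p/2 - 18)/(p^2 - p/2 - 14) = (2*p^2 + 9*p + 9)/(2*p + 7)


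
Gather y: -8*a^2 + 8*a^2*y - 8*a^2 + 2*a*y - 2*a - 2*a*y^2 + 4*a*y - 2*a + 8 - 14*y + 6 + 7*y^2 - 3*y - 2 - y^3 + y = -16*a^2 - 4*a - y^3 + y^2*(7 - 2*a) + y*(8*a^2 + 6*a - 16) + 12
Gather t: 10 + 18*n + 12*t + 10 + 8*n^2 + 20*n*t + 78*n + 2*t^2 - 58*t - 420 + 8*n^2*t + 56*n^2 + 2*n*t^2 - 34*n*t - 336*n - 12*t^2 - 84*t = 64*n^2 - 240*n + t^2*(2*n - 10) + t*(8*n^2 - 14*n - 130) - 400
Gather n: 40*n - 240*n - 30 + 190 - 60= 100 - 200*n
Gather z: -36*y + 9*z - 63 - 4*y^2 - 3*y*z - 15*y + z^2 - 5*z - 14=-4*y^2 - 51*y + z^2 + z*(4 - 3*y) - 77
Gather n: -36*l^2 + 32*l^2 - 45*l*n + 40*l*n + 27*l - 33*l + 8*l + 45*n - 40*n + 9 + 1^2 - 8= -4*l^2 + 2*l + n*(5 - 5*l) + 2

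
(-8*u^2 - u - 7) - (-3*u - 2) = -8*u^2 + 2*u - 5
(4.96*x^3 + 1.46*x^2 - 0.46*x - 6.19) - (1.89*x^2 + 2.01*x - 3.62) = 4.96*x^3 - 0.43*x^2 - 2.47*x - 2.57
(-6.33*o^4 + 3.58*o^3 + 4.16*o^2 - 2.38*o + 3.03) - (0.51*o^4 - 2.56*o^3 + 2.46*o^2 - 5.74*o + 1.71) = -6.84*o^4 + 6.14*o^3 + 1.7*o^2 + 3.36*o + 1.32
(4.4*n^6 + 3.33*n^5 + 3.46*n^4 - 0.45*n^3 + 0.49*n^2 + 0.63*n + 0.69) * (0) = 0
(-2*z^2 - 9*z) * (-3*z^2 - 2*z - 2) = 6*z^4 + 31*z^3 + 22*z^2 + 18*z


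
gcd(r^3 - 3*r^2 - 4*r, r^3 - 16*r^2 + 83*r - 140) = r - 4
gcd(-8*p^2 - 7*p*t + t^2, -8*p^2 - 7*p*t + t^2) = 8*p^2 + 7*p*t - t^2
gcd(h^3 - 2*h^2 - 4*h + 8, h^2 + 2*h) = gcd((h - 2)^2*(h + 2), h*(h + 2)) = h + 2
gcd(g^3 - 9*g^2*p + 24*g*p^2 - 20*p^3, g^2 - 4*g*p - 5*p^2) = -g + 5*p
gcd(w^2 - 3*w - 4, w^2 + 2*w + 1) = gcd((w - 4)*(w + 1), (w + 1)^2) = w + 1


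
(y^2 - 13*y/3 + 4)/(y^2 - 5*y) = (y^2 - 13*y/3 + 4)/(y*(y - 5))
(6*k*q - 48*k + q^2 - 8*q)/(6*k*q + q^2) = (q - 8)/q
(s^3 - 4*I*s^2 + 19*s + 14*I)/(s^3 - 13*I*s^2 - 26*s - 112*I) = (s + I)/(s - 8*I)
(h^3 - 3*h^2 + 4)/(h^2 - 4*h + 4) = h + 1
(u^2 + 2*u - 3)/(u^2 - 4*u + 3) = (u + 3)/(u - 3)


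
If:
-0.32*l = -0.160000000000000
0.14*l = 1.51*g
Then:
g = 0.05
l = 0.50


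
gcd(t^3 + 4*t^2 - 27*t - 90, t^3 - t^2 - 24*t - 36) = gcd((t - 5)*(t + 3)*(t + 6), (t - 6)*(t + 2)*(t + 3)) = t + 3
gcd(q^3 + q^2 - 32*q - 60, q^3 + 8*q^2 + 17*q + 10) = q^2 + 7*q + 10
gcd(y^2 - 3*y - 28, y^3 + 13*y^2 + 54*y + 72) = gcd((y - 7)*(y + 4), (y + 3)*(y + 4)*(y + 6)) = y + 4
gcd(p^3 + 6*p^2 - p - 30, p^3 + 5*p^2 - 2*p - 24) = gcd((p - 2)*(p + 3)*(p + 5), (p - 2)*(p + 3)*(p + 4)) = p^2 + p - 6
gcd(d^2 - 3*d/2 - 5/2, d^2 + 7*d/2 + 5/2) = d + 1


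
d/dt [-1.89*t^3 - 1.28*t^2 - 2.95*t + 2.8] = -5.67*t^2 - 2.56*t - 2.95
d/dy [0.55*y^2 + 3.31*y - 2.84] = 1.1*y + 3.31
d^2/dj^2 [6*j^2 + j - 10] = 12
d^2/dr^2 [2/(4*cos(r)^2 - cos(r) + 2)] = 2*(64*sin(r)^4 - sin(r)^2 + 17*cos(r) - 3*cos(3*r) - 49)/(4*sin(r)^2 + cos(r) - 6)^3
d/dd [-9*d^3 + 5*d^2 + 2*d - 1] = -27*d^2 + 10*d + 2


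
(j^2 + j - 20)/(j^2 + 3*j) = (j^2 + j - 20)/(j*(j + 3))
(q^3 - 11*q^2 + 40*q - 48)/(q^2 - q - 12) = (q^2 - 7*q + 12)/(q + 3)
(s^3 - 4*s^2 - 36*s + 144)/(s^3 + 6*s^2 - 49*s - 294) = (s^2 - 10*s + 24)/(s^2 - 49)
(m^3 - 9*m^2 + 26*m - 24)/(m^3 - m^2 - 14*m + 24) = (m - 4)/(m + 4)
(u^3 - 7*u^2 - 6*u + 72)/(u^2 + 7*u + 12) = (u^2 - 10*u + 24)/(u + 4)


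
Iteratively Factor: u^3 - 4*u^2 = (u)*(u^2 - 4*u) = u^2*(u - 4)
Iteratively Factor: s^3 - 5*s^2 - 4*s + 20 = (s - 2)*(s^2 - 3*s - 10) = (s - 5)*(s - 2)*(s + 2)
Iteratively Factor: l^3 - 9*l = (l)*(l^2 - 9) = l*(l - 3)*(l + 3)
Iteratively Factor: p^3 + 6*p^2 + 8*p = (p + 2)*(p^2 + 4*p) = (p + 2)*(p + 4)*(p)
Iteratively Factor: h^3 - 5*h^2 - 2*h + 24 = (h - 3)*(h^2 - 2*h - 8) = (h - 4)*(h - 3)*(h + 2)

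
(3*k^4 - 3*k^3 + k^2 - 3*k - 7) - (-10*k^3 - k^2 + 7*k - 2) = 3*k^4 + 7*k^3 + 2*k^2 - 10*k - 5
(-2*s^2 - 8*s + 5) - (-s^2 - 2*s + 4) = -s^2 - 6*s + 1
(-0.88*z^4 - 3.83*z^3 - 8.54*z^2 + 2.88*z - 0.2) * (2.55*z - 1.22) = -2.244*z^5 - 8.6929*z^4 - 17.1044*z^3 + 17.7628*z^2 - 4.0236*z + 0.244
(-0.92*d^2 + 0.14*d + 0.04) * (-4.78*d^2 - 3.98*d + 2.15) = 4.3976*d^4 + 2.9924*d^3 - 2.7264*d^2 + 0.1418*d + 0.086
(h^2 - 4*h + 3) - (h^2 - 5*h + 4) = h - 1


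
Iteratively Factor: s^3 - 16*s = (s - 4)*(s^2 + 4*s) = (s - 4)*(s + 4)*(s)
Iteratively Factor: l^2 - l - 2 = (l + 1)*(l - 2)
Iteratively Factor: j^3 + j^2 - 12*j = (j)*(j^2 + j - 12) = j*(j - 3)*(j + 4)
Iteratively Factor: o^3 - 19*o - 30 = (o + 3)*(o^2 - 3*o - 10) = (o + 2)*(o + 3)*(o - 5)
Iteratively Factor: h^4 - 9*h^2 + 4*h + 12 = (h + 1)*(h^3 - h^2 - 8*h + 12) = (h + 1)*(h + 3)*(h^2 - 4*h + 4) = (h - 2)*(h + 1)*(h + 3)*(h - 2)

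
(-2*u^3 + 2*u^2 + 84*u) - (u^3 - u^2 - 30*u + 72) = -3*u^3 + 3*u^2 + 114*u - 72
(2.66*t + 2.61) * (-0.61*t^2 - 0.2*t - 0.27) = -1.6226*t^3 - 2.1241*t^2 - 1.2402*t - 0.7047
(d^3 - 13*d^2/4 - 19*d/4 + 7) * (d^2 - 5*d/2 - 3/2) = d^5 - 23*d^4/4 + 15*d^3/8 + 95*d^2/4 - 83*d/8 - 21/2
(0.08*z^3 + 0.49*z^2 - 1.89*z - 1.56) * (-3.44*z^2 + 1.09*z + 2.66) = -0.2752*z^5 - 1.5984*z^4 + 7.2485*z^3 + 4.6097*z^2 - 6.7278*z - 4.1496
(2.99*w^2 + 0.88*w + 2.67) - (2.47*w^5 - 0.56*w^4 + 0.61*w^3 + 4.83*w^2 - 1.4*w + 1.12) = -2.47*w^5 + 0.56*w^4 - 0.61*w^3 - 1.84*w^2 + 2.28*w + 1.55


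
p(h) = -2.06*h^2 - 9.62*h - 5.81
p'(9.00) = -46.70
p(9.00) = -259.25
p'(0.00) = -9.62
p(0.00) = -5.81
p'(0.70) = -12.50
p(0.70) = -13.55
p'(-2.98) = 2.66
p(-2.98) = 4.56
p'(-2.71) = 1.55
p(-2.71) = 5.13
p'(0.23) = -10.57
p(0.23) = -8.13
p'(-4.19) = 7.64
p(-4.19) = -1.67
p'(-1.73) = -2.49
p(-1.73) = 4.67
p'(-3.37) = 4.26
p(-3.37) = 3.21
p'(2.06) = -18.11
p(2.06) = -34.37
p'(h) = -4.12*h - 9.62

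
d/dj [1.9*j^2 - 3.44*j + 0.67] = 3.8*j - 3.44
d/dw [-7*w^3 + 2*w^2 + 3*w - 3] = -21*w^2 + 4*w + 3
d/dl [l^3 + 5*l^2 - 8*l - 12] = 3*l^2 + 10*l - 8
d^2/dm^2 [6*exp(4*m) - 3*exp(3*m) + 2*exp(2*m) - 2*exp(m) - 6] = (96*exp(3*m) - 27*exp(2*m) + 8*exp(m) - 2)*exp(m)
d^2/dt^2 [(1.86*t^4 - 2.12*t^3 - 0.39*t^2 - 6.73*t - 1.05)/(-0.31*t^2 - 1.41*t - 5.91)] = (-0.357492*t^6 - 4.878036*t^5 - 42.633432*t^4 - 246.379048*t^3 - 677.279844*t^2 + 373.058964*t - 84.592008)/(0.029791*t^6 + 0.406503*t^5 + 3.552786*t^4 + 18.302787*t^3 + 67.732146*t^2 + 147.745863*t + 206.425071)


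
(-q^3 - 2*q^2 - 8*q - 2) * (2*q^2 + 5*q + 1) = -2*q^5 - 9*q^4 - 27*q^3 - 46*q^2 - 18*q - 2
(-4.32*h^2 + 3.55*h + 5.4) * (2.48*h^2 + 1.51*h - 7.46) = -10.7136*h^4 + 2.2808*h^3 + 50.9797*h^2 - 18.329*h - 40.284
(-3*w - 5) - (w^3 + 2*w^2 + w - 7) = -w^3 - 2*w^2 - 4*w + 2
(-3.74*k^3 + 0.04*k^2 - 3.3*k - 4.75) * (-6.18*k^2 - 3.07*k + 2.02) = 23.1132*k^5 + 11.2346*k^4 + 12.7164*k^3 + 39.5668*k^2 + 7.9165*k - 9.595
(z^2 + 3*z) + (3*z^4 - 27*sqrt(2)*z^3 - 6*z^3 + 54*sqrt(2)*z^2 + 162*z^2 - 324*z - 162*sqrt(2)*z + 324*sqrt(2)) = 3*z^4 - 27*sqrt(2)*z^3 - 6*z^3 + 54*sqrt(2)*z^2 + 163*z^2 - 321*z - 162*sqrt(2)*z + 324*sqrt(2)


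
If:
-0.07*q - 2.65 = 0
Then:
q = -37.86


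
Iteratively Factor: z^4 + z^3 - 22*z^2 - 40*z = (z - 5)*(z^3 + 6*z^2 + 8*z) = z*(z - 5)*(z^2 + 6*z + 8) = z*(z - 5)*(z + 4)*(z + 2)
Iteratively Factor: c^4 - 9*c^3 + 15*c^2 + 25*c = (c)*(c^3 - 9*c^2 + 15*c + 25) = c*(c - 5)*(c^2 - 4*c - 5) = c*(c - 5)*(c + 1)*(c - 5)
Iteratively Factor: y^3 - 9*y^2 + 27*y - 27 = (y - 3)*(y^2 - 6*y + 9) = (y - 3)^2*(y - 3)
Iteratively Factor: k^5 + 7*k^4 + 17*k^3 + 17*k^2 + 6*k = (k)*(k^4 + 7*k^3 + 17*k^2 + 17*k + 6) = k*(k + 1)*(k^3 + 6*k^2 + 11*k + 6) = k*(k + 1)*(k + 3)*(k^2 + 3*k + 2) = k*(k + 1)*(k + 2)*(k + 3)*(k + 1)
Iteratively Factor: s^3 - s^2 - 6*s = (s - 3)*(s^2 + 2*s) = s*(s - 3)*(s + 2)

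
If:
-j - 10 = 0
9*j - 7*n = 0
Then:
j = -10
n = -90/7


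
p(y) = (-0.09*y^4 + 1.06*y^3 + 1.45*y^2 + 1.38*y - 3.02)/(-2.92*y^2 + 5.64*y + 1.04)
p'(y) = (5.84*y - 5.64)*(-0.09*y^4 + 1.06*y^3 + 1.45*y^2 + 1.38*y - 3.02)/(-2.92*y^2 + 5.64*y + 1.04)^2 + (-0.36*y^3 + 3.18*y^2 + 2.9*y + 1.38)/(-2.92*y^2 + 5.64*y + 1.04) = (0.5256*y^5 - 4.618*y^4 + 11.5824*y^3 + 15.5148*y^2 - 14.6208*y + 18.468)/(8.5264*y^4 - 32.9376*y^3 + 25.736*y^2 + 11.7312*y + 1.0816)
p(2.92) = -4.50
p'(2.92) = 3.16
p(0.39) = -0.79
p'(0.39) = 2.01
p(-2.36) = 0.52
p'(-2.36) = -0.24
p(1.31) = 0.99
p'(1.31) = 3.46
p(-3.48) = 0.89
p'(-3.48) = -0.40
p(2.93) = -4.47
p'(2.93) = 3.08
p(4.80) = -2.72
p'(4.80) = 0.31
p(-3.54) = 0.92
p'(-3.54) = -0.41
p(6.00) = -2.42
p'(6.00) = 0.22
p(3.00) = -4.27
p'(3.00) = 2.61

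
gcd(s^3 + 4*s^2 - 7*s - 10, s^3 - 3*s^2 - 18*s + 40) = s - 2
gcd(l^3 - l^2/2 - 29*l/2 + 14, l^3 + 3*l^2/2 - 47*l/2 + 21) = l^2 - 9*l/2 + 7/2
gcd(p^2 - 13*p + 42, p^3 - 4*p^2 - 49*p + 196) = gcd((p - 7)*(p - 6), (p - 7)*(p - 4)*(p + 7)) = p - 7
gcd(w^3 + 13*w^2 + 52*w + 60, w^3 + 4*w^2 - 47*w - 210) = w^2 + 11*w + 30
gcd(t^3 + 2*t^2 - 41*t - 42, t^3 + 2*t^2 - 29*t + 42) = t + 7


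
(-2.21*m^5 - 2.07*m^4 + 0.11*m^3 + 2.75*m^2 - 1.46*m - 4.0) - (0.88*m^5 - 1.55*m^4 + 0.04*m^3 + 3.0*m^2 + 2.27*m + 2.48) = -3.09*m^5 - 0.52*m^4 + 0.07*m^3 - 0.25*m^2 - 3.73*m - 6.48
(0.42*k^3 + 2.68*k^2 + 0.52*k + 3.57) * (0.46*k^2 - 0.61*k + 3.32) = 0.1932*k^5 + 0.9766*k^4 - 0.00120000000000009*k^3 + 10.2226*k^2 - 0.4513*k + 11.8524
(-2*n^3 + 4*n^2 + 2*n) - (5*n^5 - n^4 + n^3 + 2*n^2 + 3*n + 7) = -5*n^5 + n^4 - 3*n^3 + 2*n^2 - n - 7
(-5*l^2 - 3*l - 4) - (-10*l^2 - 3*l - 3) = 5*l^2 - 1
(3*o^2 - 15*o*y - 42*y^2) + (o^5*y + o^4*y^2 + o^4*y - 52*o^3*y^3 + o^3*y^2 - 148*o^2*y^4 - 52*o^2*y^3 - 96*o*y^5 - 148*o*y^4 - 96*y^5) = o^5*y + o^4*y^2 + o^4*y - 52*o^3*y^3 + o^3*y^2 - 148*o^2*y^4 - 52*o^2*y^3 + 3*o^2 - 96*o*y^5 - 148*o*y^4 - 15*o*y - 96*y^5 - 42*y^2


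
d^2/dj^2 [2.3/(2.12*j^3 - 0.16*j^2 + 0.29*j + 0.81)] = ((0.736 - 29.256*j)*(2.12*j^3 - 0.16*j^2 + 0.29*j + 0.81) + 2.3*(6.36*j^2 - 0.32*j + 0.29)*(12.72*j^2 - 0.64*j + 0.58))/(2.12*j^3 - 0.16*j^2 + 0.29*j + 0.81)^3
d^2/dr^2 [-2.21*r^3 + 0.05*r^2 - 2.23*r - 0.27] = 0.1 - 13.26*r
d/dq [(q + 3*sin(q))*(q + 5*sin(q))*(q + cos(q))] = -(q + 3*sin(q))*(q + 5*sin(q))*(sin(q) - 1) + (q + 3*sin(q))*(q + cos(q))*(5*cos(q) + 1) + (q + 5*sin(q))*(q + cos(q))*(3*cos(q) + 1)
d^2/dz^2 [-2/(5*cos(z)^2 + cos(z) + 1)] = 2*(100*sin(z)^4 - 31*sin(z)^2 - 79*cos(z)/4 + 15*cos(3*z)/4 - 61)/(-5*sin(z)^2 + cos(z) + 6)^3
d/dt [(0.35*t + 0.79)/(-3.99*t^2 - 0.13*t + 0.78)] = (1.3965*t^2 + 6.3042*t + 0.3757)/(15.9201*t^4 + 1.0374*t^3 - 6.2075*t^2 - 0.2028*t + 0.6084)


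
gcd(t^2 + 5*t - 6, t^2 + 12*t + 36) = t + 6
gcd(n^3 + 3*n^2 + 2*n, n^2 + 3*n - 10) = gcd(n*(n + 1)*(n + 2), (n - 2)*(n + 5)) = 1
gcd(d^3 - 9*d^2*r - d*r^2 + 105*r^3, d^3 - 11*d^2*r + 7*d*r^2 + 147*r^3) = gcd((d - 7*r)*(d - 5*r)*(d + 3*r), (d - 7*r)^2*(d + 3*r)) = -d^2 + 4*d*r + 21*r^2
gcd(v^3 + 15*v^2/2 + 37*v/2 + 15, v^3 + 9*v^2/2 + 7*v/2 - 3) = v^2 + 5*v + 6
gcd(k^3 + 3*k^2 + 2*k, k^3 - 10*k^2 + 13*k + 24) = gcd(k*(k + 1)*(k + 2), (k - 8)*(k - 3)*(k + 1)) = k + 1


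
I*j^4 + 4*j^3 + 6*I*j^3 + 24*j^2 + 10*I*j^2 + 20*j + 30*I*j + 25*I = (j + 5)*(j - 5*I)*(j + I)*(I*j + I)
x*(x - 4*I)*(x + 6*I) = x^3 + 2*I*x^2 + 24*x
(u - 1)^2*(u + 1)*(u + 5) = u^4 + 4*u^3 - 6*u^2 - 4*u + 5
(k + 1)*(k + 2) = k^2 + 3*k + 2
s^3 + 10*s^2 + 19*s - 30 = (s - 1)*(s + 5)*(s + 6)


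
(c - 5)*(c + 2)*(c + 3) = c^3 - 19*c - 30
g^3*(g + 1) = g^4 + g^3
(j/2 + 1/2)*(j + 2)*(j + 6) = j^3/2 + 9*j^2/2 + 10*j + 6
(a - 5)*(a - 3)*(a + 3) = a^3 - 5*a^2 - 9*a + 45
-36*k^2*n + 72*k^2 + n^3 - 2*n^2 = (-6*k + n)*(6*k + n)*(n - 2)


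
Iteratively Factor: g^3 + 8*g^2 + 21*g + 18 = (g + 3)*(g^2 + 5*g + 6) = (g + 3)^2*(g + 2)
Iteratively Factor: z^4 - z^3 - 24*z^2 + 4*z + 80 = (z + 2)*(z^3 - 3*z^2 - 18*z + 40) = (z - 5)*(z + 2)*(z^2 + 2*z - 8) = (z - 5)*(z + 2)*(z + 4)*(z - 2)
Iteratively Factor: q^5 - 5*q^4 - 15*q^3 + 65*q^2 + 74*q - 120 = (q + 3)*(q^4 - 8*q^3 + 9*q^2 + 38*q - 40) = (q + 2)*(q + 3)*(q^3 - 10*q^2 + 29*q - 20) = (q - 4)*(q + 2)*(q + 3)*(q^2 - 6*q + 5) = (q - 5)*(q - 4)*(q + 2)*(q + 3)*(q - 1)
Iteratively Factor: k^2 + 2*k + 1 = (k + 1)*(k + 1)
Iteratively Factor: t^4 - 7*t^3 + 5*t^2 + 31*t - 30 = (t + 2)*(t^3 - 9*t^2 + 23*t - 15) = (t - 5)*(t + 2)*(t^2 - 4*t + 3) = (t - 5)*(t - 3)*(t + 2)*(t - 1)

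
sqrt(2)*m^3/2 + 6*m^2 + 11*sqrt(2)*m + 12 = (m + 2*sqrt(2))*(m + 3*sqrt(2))*(sqrt(2)*m/2 + 1)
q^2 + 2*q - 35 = (q - 5)*(q + 7)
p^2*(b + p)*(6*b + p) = 6*b^2*p^2 + 7*b*p^3 + p^4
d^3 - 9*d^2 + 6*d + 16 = (d - 8)*(d - 2)*(d + 1)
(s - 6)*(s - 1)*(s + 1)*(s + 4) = s^4 - 2*s^3 - 25*s^2 + 2*s + 24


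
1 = 1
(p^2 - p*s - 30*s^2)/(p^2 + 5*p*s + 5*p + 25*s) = (p - 6*s)/(p + 5)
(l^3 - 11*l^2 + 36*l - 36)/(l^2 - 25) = (l^3 - 11*l^2 + 36*l - 36)/(l^2 - 25)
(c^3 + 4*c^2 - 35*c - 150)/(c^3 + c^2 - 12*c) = (c^3 + 4*c^2 - 35*c - 150)/(c*(c^2 + c - 12))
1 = 1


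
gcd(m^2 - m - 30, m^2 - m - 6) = 1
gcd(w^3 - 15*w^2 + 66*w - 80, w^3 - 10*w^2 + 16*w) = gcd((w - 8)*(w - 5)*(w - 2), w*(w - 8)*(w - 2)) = w^2 - 10*w + 16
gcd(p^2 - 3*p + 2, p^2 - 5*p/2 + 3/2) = p - 1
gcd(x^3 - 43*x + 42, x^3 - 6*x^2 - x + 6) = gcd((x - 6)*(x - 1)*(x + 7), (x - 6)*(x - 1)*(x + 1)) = x^2 - 7*x + 6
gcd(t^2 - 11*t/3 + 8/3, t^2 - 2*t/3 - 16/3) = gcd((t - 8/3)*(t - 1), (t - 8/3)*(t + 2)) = t - 8/3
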